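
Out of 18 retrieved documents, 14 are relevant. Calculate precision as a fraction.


Precision = relevant_retrieved / total_retrieved
= 14 / 18
= 14 / (14 + 4)
= 7/9

7/9


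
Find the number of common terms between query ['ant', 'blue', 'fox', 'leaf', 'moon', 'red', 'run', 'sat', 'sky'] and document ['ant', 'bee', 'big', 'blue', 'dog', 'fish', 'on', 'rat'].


Query terms: ['ant', 'blue', 'fox', 'leaf', 'moon', 'red', 'run', 'sat', 'sky']
Document terms: ['ant', 'bee', 'big', 'blue', 'dog', 'fish', 'on', 'rat']
Common terms: ['ant', 'blue']
Overlap count = 2

2


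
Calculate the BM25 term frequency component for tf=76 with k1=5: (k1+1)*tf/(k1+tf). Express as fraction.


BM25 TF component = (k1+1)*tf / (k1+tf)
k1 = 5, tf = 76
Numerator = (5+1)*76 = 456
Denominator = 5 + 76 = 81
= 456/81 = 152/27

152/27


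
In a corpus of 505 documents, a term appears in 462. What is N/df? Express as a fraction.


IDF ratio = N / df
= 505 / 462
= 505/462

505/462


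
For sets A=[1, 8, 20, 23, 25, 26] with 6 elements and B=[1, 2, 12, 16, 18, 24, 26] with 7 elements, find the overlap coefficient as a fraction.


A intersect B = [1, 26]
|A intersect B| = 2
min(|A|, |B|) = min(6, 7) = 6
Overlap = 2 / 6 = 1/3

1/3


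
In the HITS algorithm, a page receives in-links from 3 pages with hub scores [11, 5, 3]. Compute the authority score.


Authority = sum of hub scores of in-linkers
In-link 1: hub score = 11
In-link 2: hub score = 5
In-link 3: hub score = 3
Authority = 11 + 5 + 3 = 19

19


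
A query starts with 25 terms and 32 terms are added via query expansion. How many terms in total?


Original terms: 25
Expansion terms: 32
Total = 25 + 32 = 57

57


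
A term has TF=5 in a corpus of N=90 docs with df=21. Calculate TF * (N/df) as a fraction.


TF * (N/df)
= 5 * (90/21)
= 5 * 30/7
= 150/7

150/7


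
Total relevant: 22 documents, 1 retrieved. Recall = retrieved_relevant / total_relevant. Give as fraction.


Recall = retrieved_relevant / total_relevant
= 1 / 22
= 1 / (1 + 21)
= 1/22

1/22


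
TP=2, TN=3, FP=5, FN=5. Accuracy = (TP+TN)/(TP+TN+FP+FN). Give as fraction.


Accuracy = (TP + TN) / (TP + TN + FP + FN)
TP + TN = 2 + 3 = 5
Total = 2 + 3 + 5 + 5 = 15
Accuracy = 5 / 15 = 1/3

1/3


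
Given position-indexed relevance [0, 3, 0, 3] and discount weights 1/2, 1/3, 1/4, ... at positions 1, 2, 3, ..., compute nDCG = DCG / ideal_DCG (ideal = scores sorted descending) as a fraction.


Position discount weights w_i = 1/(i+1) for i=1..4:
Weights = [1/2, 1/3, 1/4, 1/5]
Actual relevance: [0, 3, 0, 3]
DCG = 0/2 + 3/3 + 0/4 + 3/5 = 8/5
Ideal relevance (sorted desc): [3, 3, 0, 0]
Ideal DCG = 3/2 + 3/3 + 0/4 + 0/5 = 5/2
nDCG = DCG / ideal_DCG = 8/5 / 5/2 = 16/25

16/25


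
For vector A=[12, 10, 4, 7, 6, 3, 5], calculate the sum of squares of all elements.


|A|^2 = sum of squared components
A[0]^2 = 12^2 = 144
A[1]^2 = 10^2 = 100
A[2]^2 = 4^2 = 16
A[3]^2 = 7^2 = 49
A[4]^2 = 6^2 = 36
A[5]^2 = 3^2 = 9
A[6]^2 = 5^2 = 25
Sum = 144 + 100 + 16 + 49 + 36 + 9 + 25 = 379

379


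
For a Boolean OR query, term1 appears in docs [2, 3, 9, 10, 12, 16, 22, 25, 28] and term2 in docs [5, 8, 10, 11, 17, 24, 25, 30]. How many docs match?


Boolean OR: find union of posting lists
term1 docs: [2, 3, 9, 10, 12, 16, 22, 25, 28]
term2 docs: [5, 8, 10, 11, 17, 24, 25, 30]
Union: [2, 3, 5, 8, 9, 10, 11, 12, 16, 17, 22, 24, 25, 28, 30]
|union| = 15

15


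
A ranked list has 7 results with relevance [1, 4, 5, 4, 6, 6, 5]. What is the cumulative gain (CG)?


Cumulative Gain = sum of relevance scores
Position 1: rel=1, running sum=1
Position 2: rel=4, running sum=5
Position 3: rel=5, running sum=10
Position 4: rel=4, running sum=14
Position 5: rel=6, running sum=20
Position 6: rel=6, running sum=26
Position 7: rel=5, running sum=31
CG = 31

31


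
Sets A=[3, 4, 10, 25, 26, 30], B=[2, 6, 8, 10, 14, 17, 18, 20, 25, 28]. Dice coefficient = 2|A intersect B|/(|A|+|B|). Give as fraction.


A intersect B = [10, 25]
|A intersect B| = 2
|A| = 6, |B| = 10
Dice = 2*2 / (6+10)
= 4 / 16 = 1/4

1/4


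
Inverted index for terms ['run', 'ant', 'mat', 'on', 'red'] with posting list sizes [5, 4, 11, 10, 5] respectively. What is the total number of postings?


Summing posting list sizes:
'run': 5 postings
'ant': 4 postings
'mat': 11 postings
'on': 10 postings
'red': 5 postings
Total = 5 + 4 + 11 + 10 + 5 = 35

35


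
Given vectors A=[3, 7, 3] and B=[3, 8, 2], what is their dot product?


Dot product = sum of element-wise products
A[0]*B[0] = 3*3 = 9
A[1]*B[1] = 7*8 = 56
A[2]*B[2] = 3*2 = 6
Sum = 9 + 56 + 6 = 71

71


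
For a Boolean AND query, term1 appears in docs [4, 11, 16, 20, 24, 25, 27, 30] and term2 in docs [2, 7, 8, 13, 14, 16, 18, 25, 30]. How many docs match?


Boolean AND: find intersection of posting lists
term1 docs: [4, 11, 16, 20, 24, 25, 27, 30]
term2 docs: [2, 7, 8, 13, 14, 16, 18, 25, 30]
Intersection: [16, 25, 30]
|intersection| = 3

3


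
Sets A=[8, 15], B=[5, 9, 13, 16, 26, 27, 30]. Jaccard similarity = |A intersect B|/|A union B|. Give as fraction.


A intersect B = []
|A intersect B| = 0
A union B = [5, 8, 9, 13, 15, 16, 26, 27, 30]
|A union B| = 9
Jaccard = 0/9 = 0

0


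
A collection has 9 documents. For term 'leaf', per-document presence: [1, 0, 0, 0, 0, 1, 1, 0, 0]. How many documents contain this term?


Checking each document for 'leaf':
Doc 1: present
Doc 2: absent
Doc 3: absent
Doc 4: absent
Doc 5: absent
Doc 6: present
Doc 7: present
Doc 8: absent
Doc 9: absent
df = sum of presences = 1 + 0 + 0 + 0 + 0 + 1 + 1 + 0 + 0 = 3

3


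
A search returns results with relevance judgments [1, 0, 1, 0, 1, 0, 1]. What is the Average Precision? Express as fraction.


Computing P@k for each relevant position:
Position 1: relevant, P@1 = 1/1 = 1
Position 2: not relevant
Position 3: relevant, P@3 = 2/3 = 2/3
Position 4: not relevant
Position 5: relevant, P@5 = 3/5 = 3/5
Position 6: not relevant
Position 7: relevant, P@7 = 4/7 = 4/7
Sum of P@k = 1 + 2/3 + 3/5 + 4/7 = 298/105
AP = 298/105 / 4 = 149/210

149/210


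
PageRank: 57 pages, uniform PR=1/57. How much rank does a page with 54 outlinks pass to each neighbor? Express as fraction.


Initial PR = 1/57 = 1/57
Outlinks = 54
Contribution per link = PR / outlinks
= 1/57 / 54
= 1/3078

1/3078


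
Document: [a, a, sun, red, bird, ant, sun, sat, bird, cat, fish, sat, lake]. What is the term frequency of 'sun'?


Document has 13 words
Scanning for 'sun':
Found at positions: [2, 6]
Count = 2

2


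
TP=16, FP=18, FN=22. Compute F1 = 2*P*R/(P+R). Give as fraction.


F1 = 2 * P * R / (P + R)
P = TP/(TP+FP) = 16/34 = 8/17
R = TP/(TP+FN) = 16/38 = 8/19
2 * P * R = 2 * 8/17 * 8/19 = 128/323
P + R = 8/17 + 8/19 = 288/323
F1 = 128/323 / 288/323 = 4/9

4/9


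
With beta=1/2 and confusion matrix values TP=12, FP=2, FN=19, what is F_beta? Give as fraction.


P = TP/(TP+FP) = 12/14 = 6/7
R = TP/(TP+FN) = 12/31 = 12/31
beta^2 = 1/2^2 = 1/4
(1 + beta^2) = 5/4
Numerator = (1+beta^2)*P*R = 90/217
Denominator = beta^2*P + R = 3/14 + 12/31 = 261/434
F_beta = 20/29

20/29


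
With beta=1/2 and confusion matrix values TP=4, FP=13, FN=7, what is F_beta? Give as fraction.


P = TP/(TP+FP) = 4/17 = 4/17
R = TP/(TP+FN) = 4/11 = 4/11
beta^2 = 1/2^2 = 1/4
(1 + beta^2) = 5/4
Numerator = (1+beta^2)*P*R = 20/187
Denominator = beta^2*P + R = 1/17 + 4/11 = 79/187
F_beta = 20/79

20/79


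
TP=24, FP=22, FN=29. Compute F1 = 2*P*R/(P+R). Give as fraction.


F1 = 2 * P * R / (P + R)
P = TP/(TP+FP) = 24/46 = 12/23
R = TP/(TP+FN) = 24/53 = 24/53
2 * P * R = 2 * 12/23 * 24/53 = 576/1219
P + R = 12/23 + 24/53 = 1188/1219
F1 = 576/1219 / 1188/1219 = 16/33

16/33


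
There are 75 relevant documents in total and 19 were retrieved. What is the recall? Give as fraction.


Recall = retrieved_relevant / total_relevant
= 19 / 75
= 19 / (19 + 56)
= 19/75

19/75


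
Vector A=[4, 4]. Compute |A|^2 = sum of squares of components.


|A|^2 = sum of squared components
A[0]^2 = 4^2 = 16
A[1]^2 = 4^2 = 16
Sum = 16 + 16 = 32

32


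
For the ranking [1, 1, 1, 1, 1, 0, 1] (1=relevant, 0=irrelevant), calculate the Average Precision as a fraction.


Computing P@k for each relevant position:
Position 1: relevant, P@1 = 1/1 = 1
Position 2: relevant, P@2 = 2/2 = 1
Position 3: relevant, P@3 = 3/3 = 1
Position 4: relevant, P@4 = 4/4 = 1
Position 5: relevant, P@5 = 5/5 = 1
Position 6: not relevant
Position 7: relevant, P@7 = 6/7 = 6/7
Sum of P@k = 1 + 1 + 1 + 1 + 1 + 6/7 = 41/7
AP = 41/7 / 6 = 41/42

41/42


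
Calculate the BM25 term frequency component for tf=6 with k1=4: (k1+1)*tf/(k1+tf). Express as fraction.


BM25 TF component = (k1+1)*tf / (k1+tf)
k1 = 4, tf = 6
Numerator = (4+1)*6 = 30
Denominator = 4 + 6 = 10
= 30/10 = 3

3


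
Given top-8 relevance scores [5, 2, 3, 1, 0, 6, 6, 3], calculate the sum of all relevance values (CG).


Cumulative Gain = sum of relevance scores
Position 1: rel=5, running sum=5
Position 2: rel=2, running sum=7
Position 3: rel=3, running sum=10
Position 4: rel=1, running sum=11
Position 5: rel=0, running sum=11
Position 6: rel=6, running sum=17
Position 7: rel=6, running sum=23
Position 8: rel=3, running sum=26
CG = 26

26


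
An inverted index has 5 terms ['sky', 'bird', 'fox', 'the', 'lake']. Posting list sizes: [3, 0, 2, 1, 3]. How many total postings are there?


Summing posting list sizes:
'sky': 3 postings
'bird': 0 postings
'fox': 2 postings
'the': 1 postings
'lake': 3 postings
Total = 3 + 0 + 2 + 1 + 3 = 9

9


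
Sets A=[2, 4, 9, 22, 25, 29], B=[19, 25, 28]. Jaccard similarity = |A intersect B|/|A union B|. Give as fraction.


A intersect B = [25]
|A intersect B| = 1
A union B = [2, 4, 9, 19, 22, 25, 28, 29]
|A union B| = 8
Jaccard = 1/8 = 1/8

1/8


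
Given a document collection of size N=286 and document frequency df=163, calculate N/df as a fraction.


IDF ratio = N / df
= 286 / 163
= 286/163

286/163


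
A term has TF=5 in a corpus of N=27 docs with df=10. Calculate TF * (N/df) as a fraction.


TF * (N/df)
= 5 * (27/10)
= 5 * 27/10
= 27/2

27/2


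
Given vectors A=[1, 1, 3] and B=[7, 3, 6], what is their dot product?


Dot product = sum of element-wise products
A[0]*B[0] = 1*7 = 7
A[1]*B[1] = 1*3 = 3
A[2]*B[2] = 3*6 = 18
Sum = 7 + 3 + 18 = 28

28


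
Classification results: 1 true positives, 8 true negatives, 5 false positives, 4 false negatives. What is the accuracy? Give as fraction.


Accuracy = (TP + TN) / (TP + TN + FP + FN)
TP + TN = 1 + 8 = 9
Total = 1 + 8 + 5 + 4 = 18
Accuracy = 9 / 18 = 1/2

1/2


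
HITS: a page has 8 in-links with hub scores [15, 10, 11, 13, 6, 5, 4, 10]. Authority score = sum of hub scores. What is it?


Authority = sum of hub scores of in-linkers
In-link 1: hub score = 15
In-link 2: hub score = 10
In-link 3: hub score = 11
In-link 4: hub score = 13
In-link 5: hub score = 6
In-link 6: hub score = 5
In-link 7: hub score = 4
In-link 8: hub score = 10
Authority = 15 + 10 + 11 + 13 + 6 + 5 + 4 + 10 = 74

74


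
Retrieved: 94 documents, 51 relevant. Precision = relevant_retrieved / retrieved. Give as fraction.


Precision = relevant_retrieved / total_retrieved
= 51 / 94
= 51 / (51 + 43)
= 51/94

51/94


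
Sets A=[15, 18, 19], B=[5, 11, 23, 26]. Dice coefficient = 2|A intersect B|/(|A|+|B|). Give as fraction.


A intersect B = []
|A intersect B| = 0
|A| = 3, |B| = 4
Dice = 2*0 / (3+4)
= 0 / 7 = 0

0


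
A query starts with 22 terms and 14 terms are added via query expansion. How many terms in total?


Original terms: 22
Expansion terms: 14
Total = 22 + 14 = 36

36


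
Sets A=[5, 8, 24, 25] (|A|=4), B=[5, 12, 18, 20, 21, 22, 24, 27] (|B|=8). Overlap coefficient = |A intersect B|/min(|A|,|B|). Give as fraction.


A intersect B = [5, 24]
|A intersect B| = 2
min(|A|, |B|) = min(4, 8) = 4
Overlap = 2 / 4 = 1/2

1/2


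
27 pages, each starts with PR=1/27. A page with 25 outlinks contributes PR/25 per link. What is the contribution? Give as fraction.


Initial PR = 1/27 = 1/27
Outlinks = 25
Contribution per link = PR / outlinks
= 1/27 / 25
= 1/675

1/675


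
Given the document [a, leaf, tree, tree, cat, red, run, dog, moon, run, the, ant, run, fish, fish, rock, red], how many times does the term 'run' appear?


Document has 17 words
Scanning for 'run':
Found at positions: [6, 9, 12]
Count = 3

3


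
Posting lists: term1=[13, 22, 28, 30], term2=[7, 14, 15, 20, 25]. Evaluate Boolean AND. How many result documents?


Boolean AND: find intersection of posting lists
term1 docs: [13, 22, 28, 30]
term2 docs: [7, 14, 15, 20, 25]
Intersection: []
|intersection| = 0

0


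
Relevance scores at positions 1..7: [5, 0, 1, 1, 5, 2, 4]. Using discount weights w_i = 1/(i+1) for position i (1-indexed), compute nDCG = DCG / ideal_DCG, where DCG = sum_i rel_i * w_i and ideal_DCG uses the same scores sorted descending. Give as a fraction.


Position discount weights w_i = 1/(i+1) for i=1..7:
Weights = [1/2, 1/3, 1/4, 1/5, 1/6, 1/7, 1/8]
Actual relevance: [5, 0, 1, 1, 5, 2, 4]
DCG = 5/2 + 0/3 + 1/4 + 1/5 + 5/6 + 2/7 + 4/8 = 1919/420
Ideal relevance (sorted desc): [5, 5, 4, 2, 1, 1, 0]
Ideal DCG = 5/2 + 5/3 + 4/4 + 2/5 + 1/6 + 1/7 + 0/8 = 617/105
nDCG = DCG / ideal_DCG = 1919/420 / 617/105 = 1919/2468

1919/2468


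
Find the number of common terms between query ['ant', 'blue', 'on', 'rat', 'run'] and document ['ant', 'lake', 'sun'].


Query terms: ['ant', 'blue', 'on', 'rat', 'run']
Document terms: ['ant', 'lake', 'sun']
Common terms: ['ant']
Overlap count = 1

1


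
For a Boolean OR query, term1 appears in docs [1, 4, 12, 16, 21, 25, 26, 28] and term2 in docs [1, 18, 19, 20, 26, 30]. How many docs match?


Boolean OR: find union of posting lists
term1 docs: [1, 4, 12, 16, 21, 25, 26, 28]
term2 docs: [1, 18, 19, 20, 26, 30]
Union: [1, 4, 12, 16, 18, 19, 20, 21, 25, 26, 28, 30]
|union| = 12

12


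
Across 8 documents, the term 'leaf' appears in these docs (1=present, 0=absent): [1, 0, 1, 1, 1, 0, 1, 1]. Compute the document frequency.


Checking each document for 'leaf':
Doc 1: present
Doc 2: absent
Doc 3: present
Doc 4: present
Doc 5: present
Doc 6: absent
Doc 7: present
Doc 8: present
df = sum of presences = 1 + 0 + 1 + 1 + 1 + 0 + 1 + 1 = 6

6


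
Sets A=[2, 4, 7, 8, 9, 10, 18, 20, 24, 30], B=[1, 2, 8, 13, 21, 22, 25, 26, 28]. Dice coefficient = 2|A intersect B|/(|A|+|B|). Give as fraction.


A intersect B = [2, 8]
|A intersect B| = 2
|A| = 10, |B| = 9
Dice = 2*2 / (10+9)
= 4 / 19 = 4/19

4/19


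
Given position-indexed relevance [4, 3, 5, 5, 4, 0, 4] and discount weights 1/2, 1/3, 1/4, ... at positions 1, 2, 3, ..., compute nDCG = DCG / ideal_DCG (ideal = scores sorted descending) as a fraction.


Position discount weights w_i = 1/(i+1) for i=1..7:
Weights = [1/2, 1/3, 1/4, 1/5, 1/6, 1/7, 1/8]
Actual relevance: [4, 3, 5, 5, 4, 0, 4]
DCG = 4/2 + 3/3 + 5/4 + 5/5 + 4/6 + 0/7 + 4/8 = 77/12
Ideal relevance (sorted desc): [5, 5, 4, 4, 4, 3, 0]
Ideal DCG = 5/2 + 5/3 + 4/4 + 4/5 + 4/6 + 3/7 + 0/8 = 1483/210
nDCG = DCG / ideal_DCG = 77/12 / 1483/210 = 2695/2966

2695/2966


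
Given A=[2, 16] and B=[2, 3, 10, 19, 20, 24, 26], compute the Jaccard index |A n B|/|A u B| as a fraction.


A intersect B = [2]
|A intersect B| = 1
A union B = [2, 3, 10, 16, 19, 20, 24, 26]
|A union B| = 8
Jaccard = 1/8 = 1/8

1/8


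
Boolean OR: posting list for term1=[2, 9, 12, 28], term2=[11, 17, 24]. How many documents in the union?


Boolean OR: find union of posting lists
term1 docs: [2, 9, 12, 28]
term2 docs: [11, 17, 24]
Union: [2, 9, 11, 12, 17, 24, 28]
|union| = 7

7


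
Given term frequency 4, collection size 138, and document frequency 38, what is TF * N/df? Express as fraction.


TF * (N/df)
= 4 * (138/38)
= 4 * 69/19
= 276/19

276/19


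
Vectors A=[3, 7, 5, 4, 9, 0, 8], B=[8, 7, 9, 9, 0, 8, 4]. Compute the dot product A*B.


Dot product = sum of element-wise products
A[0]*B[0] = 3*8 = 24
A[1]*B[1] = 7*7 = 49
A[2]*B[2] = 5*9 = 45
A[3]*B[3] = 4*9 = 36
A[4]*B[4] = 9*0 = 0
A[5]*B[5] = 0*8 = 0
A[6]*B[6] = 8*4 = 32
Sum = 24 + 49 + 45 + 36 + 0 + 0 + 32 = 186

186


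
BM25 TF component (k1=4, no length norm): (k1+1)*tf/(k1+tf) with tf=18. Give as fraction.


BM25 TF component = (k1+1)*tf / (k1+tf)
k1 = 4, tf = 18
Numerator = (4+1)*18 = 90
Denominator = 4 + 18 = 22
= 90/22 = 45/11

45/11


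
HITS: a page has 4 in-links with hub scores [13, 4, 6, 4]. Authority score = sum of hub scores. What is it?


Authority = sum of hub scores of in-linkers
In-link 1: hub score = 13
In-link 2: hub score = 4
In-link 3: hub score = 6
In-link 4: hub score = 4
Authority = 13 + 4 + 6 + 4 = 27

27


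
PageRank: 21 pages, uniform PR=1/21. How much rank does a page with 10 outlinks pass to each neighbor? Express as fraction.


Initial PR = 1/21 = 1/21
Outlinks = 10
Contribution per link = PR / outlinks
= 1/21 / 10
= 1/210

1/210


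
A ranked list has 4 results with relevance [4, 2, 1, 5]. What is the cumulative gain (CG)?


Cumulative Gain = sum of relevance scores
Position 1: rel=4, running sum=4
Position 2: rel=2, running sum=6
Position 3: rel=1, running sum=7
Position 4: rel=5, running sum=12
CG = 12

12


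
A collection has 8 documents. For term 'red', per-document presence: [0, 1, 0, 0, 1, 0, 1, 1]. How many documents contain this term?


Checking each document for 'red':
Doc 1: absent
Doc 2: present
Doc 3: absent
Doc 4: absent
Doc 5: present
Doc 6: absent
Doc 7: present
Doc 8: present
df = sum of presences = 0 + 1 + 0 + 0 + 1 + 0 + 1 + 1 = 4

4


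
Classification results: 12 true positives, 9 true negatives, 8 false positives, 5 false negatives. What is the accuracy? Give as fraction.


Accuracy = (TP + TN) / (TP + TN + FP + FN)
TP + TN = 12 + 9 = 21
Total = 12 + 9 + 8 + 5 = 34
Accuracy = 21 / 34 = 21/34

21/34


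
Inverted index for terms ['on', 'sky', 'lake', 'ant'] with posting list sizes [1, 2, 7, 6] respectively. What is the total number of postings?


Summing posting list sizes:
'on': 1 postings
'sky': 2 postings
'lake': 7 postings
'ant': 6 postings
Total = 1 + 2 + 7 + 6 = 16

16


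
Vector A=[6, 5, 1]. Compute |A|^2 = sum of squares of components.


|A|^2 = sum of squared components
A[0]^2 = 6^2 = 36
A[1]^2 = 5^2 = 25
A[2]^2 = 1^2 = 1
Sum = 36 + 25 + 1 = 62

62


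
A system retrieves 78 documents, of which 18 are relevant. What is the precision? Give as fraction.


Precision = relevant_retrieved / total_retrieved
= 18 / 78
= 18 / (18 + 60)
= 3/13

3/13


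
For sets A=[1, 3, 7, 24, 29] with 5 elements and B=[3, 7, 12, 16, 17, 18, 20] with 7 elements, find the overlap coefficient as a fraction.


A intersect B = [3, 7]
|A intersect B| = 2
min(|A|, |B|) = min(5, 7) = 5
Overlap = 2 / 5 = 2/5

2/5


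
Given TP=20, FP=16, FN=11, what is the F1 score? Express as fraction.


F1 = 2 * P * R / (P + R)
P = TP/(TP+FP) = 20/36 = 5/9
R = TP/(TP+FN) = 20/31 = 20/31
2 * P * R = 2 * 5/9 * 20/31 = 200/279
P + R = 5/9 + 20/31 = 335/279
F1 = 200/279 / 335/279 = 40/67

40/67


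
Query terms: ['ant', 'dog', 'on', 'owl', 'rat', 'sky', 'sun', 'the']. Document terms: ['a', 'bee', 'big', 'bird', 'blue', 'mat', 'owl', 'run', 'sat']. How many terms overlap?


Query terms: ['ant', 'dog', 'on', 'owl', 'rat', 'sky', 'sun', 'the']
Document terms: ['a', 'bee', 'big', 'bird', 'blue', 'mat', 'owl', 'run', 'sat']
Common terms: ['owl']
Overlap count = 1

1


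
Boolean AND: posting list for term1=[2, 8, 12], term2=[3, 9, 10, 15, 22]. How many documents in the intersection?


Boolean AND: find intersection of posting lists
term1 docs: [2, 8, 12]
term2 docs: [3, 9, 10, 15, 22]
Intersection: []
|intersection| = 0

0


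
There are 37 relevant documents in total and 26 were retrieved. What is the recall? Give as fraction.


Recall = retrieved_relevant / total_relevant
= 26 / 37
= 26 / (26 + 11)
= 26/37

26/37


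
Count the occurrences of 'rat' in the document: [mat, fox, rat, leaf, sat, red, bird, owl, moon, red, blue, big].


Document has 12 words
Scanning for 'rat':
Found at positions: [2]
Count = 1

1


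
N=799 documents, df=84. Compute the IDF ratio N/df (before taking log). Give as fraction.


IDF ratio = N / df
= 799 / 84
= 799/84

799/84


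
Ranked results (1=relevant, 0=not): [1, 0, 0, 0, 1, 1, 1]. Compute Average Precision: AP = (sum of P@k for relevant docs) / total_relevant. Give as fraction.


Computing P@k for each relevant position:
Position 1: relevant, P@1 = 1/1 = 1
Position 2: not relevant
Position 3: not relevant
Position 4: not relevant
Position 5: relevant, P@5 = 2/5 = 2/5
Position 6: relevant, P@6 = 3/6 = 1/2
Position 7: relevant, P@7 = 4/7 = 4/7
Sum of P@k = 1 + 2/5 + 1/2 + 4/7 = 173/70
AP = 173/70 / 4 = 173/280

173/280


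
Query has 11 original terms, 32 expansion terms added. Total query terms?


Original terms: 11
Expansion terms: 32
Total = 11 + 32 = 43

43


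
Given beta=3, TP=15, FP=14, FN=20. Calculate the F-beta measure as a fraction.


P = TP/(TP+FP) = 15/29 = 15/29
R = TP/(TP+FN) = 15/35 = 3/7
beta^2 = 3^2 = 9
(1 + beta^2) = 10
Numerator = (1+beta^2)*P*R = 450/203
Denominator = beta^2*P + R = 135/29 + 3/7 = 1032/203
F_beta = 75/172

75/172


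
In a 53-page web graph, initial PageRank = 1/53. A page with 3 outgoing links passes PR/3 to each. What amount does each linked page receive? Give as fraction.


Initial PR = 1/53 = 1/53
Outlinks = 3
Contribution per link = PR / outlinks
= 1/53 / 3
= 1/159

1/159


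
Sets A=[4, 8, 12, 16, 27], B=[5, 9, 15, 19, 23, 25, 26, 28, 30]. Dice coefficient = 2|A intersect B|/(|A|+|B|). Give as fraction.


A intersect B = []
|A intersect B| = 0
|A| = 5, |B| = 9
Dice = 2*0 / (5+9)
= 0 / 14 = 0

0


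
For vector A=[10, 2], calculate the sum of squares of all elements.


|A|^2 = sum of squared components
A[0]^2 = 10^2 = 100
A[1]^2 = 2^2 = 4
Sum = 100 + 4 = 104

104


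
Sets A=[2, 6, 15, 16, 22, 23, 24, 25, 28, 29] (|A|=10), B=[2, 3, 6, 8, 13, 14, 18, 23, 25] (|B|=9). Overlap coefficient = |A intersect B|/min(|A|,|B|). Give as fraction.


A intersect B = [2, 6, 23, 25]
|A intersect B| = 4
min(|A|, |B|) = min(10, 9) = 9
Overlap = 4 / 9 = 4/9

4/9


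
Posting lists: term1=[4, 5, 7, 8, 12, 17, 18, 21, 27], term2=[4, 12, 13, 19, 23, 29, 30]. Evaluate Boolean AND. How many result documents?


Boolean AND: find intersection of posting lists
term1 docs: [4, 5, 7, 8, 12, 17, 18, 21, 27]
term2 docs: [4, 12, 13, 19, 23, 29, 30]
Intersection: [4, 12]
|intersection| = 2

2


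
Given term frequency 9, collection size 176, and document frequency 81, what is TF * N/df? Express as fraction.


TF * (N/df)
= 9 * (176/81)
= 9 * 176/81
= 176/9

176/9


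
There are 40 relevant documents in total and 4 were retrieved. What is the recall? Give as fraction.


Recall = retrieved_relevant / total_relevant
= 4 / 40
= 4 / (4 + 36)
= 1/10

1/10


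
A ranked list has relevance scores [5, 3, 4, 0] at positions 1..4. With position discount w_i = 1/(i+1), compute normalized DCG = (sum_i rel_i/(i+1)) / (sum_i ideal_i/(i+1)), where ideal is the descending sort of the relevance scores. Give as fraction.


Position discount weights w_i = 1/(i+1) for i=1..4:
Weights = [1/2, 1/3, 1/4, 1/5]
Actual relevance: [5, 3, 4, 0]
DCG = 5/2 + 3/3 + 4/4 + 0/5 = 9/2
Ideal relevance (sorted desc): [5, 4, 3, 0]
Ideal DCG = 5/2 + 4/3 + 3/4 + 0/5 = 55/12
nDCG = DCG / ideal_DCG = 9/2 / 55/12 = 54/55

54/55


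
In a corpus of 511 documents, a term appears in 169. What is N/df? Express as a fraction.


IDF ratio = N / df
= 511 / 169
= 511/169

511/169


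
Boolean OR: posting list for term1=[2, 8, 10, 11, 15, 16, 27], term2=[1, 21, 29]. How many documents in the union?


Boolean OR: find union of posting lists
term1 docs: [2, 8, 10, 11, 15, 16, 27]
term2 docs: [1, 21, 29]
Union: [1, 2, 8, 10, 11, 15, 16, 21, 27, 29]
|union| = 10

10


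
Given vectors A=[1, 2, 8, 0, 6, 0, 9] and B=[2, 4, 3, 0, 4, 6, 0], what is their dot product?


Dot product = sum of element-wise products
A[0]*B[0] = 1*2 = 2
A[1]*B[1] = 2*4 = 8
A[2]*B[2] = 8*3 = 24
A[3]*B[3] = 0*0 = 0
A[4]*B[4] = 6*4 = 24
A[5]*B[5] = 0*6 = 0
A[6]*B[6] = 9*0 = 0
Sum = 2 + 8 + 24 + 0 + 24 + 0 + 0 = 58

58


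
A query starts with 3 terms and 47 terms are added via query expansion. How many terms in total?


Original terms: 3
Expansion terms: 47
Total = 3 + 47 = 50

50


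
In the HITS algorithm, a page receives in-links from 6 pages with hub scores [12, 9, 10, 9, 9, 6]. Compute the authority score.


Authority = sum of hub scores of in-linkers
In-link 1: hub score = 12
In-link 2: hub score = 9
In-link 3: hub score = 10
In-link 4: hub score = 9
In-link 5: hub score = 9
In-link 6: hub score = 6
Authority = 12 + 9 + 10 + 9 + 9 + 6 = 55

55


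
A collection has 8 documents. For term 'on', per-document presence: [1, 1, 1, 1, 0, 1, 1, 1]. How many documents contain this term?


Checking each document for 'on':
Doc 1: present
Doc 2: present
Doc 3: present
Doc 4: present
Doc 5: absent
Doc 6: present
Doc 7: present
Doc 8: present
df = sum of presences = 1 + 1 + 1 + 1 + 0 + 1 + 1 + 1 = 7

7


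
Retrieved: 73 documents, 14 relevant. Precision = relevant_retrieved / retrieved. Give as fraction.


Precision = relevant_retrieved / total_retrieved
= 14 / 73
= 14 / (14 + 59)
= 14/73

14/73


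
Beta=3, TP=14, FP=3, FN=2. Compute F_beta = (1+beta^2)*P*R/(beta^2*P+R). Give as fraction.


P = TP/(TP+FP) = 14/17 = 14/17
R = TP/(TP+FN) = 14/16 = 7/8
beta^2 = 3^2 = 9
(1 + beta^2) = 10
Numerator = (1+beta^2)*P*R = 245/34
Denominator = beta^2*P + R = 126/17 + 7/8 = 1127/136
F_beta = 20/23

20/23


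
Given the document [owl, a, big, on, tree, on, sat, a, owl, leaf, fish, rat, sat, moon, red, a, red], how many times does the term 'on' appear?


Document has 17 words
Scanning for 'on':
Found at positions: [3, 5]
Count = 2

2


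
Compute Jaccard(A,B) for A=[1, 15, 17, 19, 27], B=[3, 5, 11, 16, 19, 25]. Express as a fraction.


A intersect B = [19]
|A intersect B| = 1
A union B = [1, 3, 5, 11, 15, 16, 17, 19, 25, 27]
|A union B| = 10
Jaccard = 1/10 = 1/10

1/10


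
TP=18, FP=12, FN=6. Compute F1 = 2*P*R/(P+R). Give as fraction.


F1 = 2 * P * R / (P + R)
P = TP/(TP+FP) = 18/30 = 3/5
R = TP/(TP+FN) = 18/24 = 3/4
2 * P * R = 2 * 3/5 * 3/4 = 9/10
P + R = 3/5 + 3/4 = 27/20
F1 = 9/10 / 27/20 = 2/3

2/3


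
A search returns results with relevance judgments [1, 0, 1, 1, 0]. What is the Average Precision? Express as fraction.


Computing P@k for each relevant position:
Position 1: relevant, P@1 = 1/1 = 1
Position 2: not relevant
Position 3: relevant, P@3 = 2/3 = 2/3
Position 4: relevant, P@4 = 3/4 = 3/4
Position 5: not relevant
Sum of P@k = 1 + 2/3 + 3/4 = 29/12
AP = 29/12 / 3 = 29/36

29/36


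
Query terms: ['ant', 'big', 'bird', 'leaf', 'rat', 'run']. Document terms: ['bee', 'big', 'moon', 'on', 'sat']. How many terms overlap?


Query terms: ['ant', 'big', 'bird', 'leaf', 'rat', 'run']
Document terms: ['bee', 'big', 'moon', 'on', 'sat']
Common terms: ['big']
Overlap count = 1

1


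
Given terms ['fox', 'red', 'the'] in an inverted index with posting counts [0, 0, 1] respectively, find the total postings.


Summing posting list sizes:
'fox': 0 postings
'red': 0 postings
'the': 1 postings
Total = 0 + 0 + 1 = 1

1


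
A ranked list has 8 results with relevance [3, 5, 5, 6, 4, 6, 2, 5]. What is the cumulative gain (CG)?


Cumulative Gain = sum of relevance scores
Position 1: rel=3, running sum=3
Position 2: rel=5, running sum=8
Position 3: rel=5, running sum=13
Position 4: rel=6, running sum=19
Position 5: rel=4, running sum=23
Position 6: rel=6, running sum=29
Position 7: rel=2, running sum=31
Position 8: rel=5, running sum=36
CG = 36

36


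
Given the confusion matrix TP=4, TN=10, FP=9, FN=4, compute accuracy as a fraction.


Accuracy = (TP + TN) / (TP + TN + FP + FN)
TP + TN = 4 + 10 = 14
Total = 4 + 10 + 9 + 4 = 27
Accuracy = 14 / 27 = 14/27

14/27


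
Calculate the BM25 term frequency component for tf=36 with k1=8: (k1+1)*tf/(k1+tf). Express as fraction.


BM25 TF component = (k1+1)*tf / (k1+tf)
k1 = 8, tf = 36
Numerator = (8+1)*36 = 324
Denominator = 8 + 36 = 44
= 324/44 = 81/11

81/11


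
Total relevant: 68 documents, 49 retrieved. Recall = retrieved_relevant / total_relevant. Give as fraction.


Recall = retrieved_relevant / total_relevant
= 49 / 68
= 49 / (49 + 19)
= 49/68

49/68


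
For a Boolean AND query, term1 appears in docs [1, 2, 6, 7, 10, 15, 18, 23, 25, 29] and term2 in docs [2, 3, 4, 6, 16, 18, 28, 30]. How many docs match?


Boolean AND: find intersection of posting lists
term1 docs: [1, 2, 6, 7, 10, 15, 18, 23, 25, 29]
term2 docs: [2, 3, 4, 6, 16, 18, 28, 30]
Intersection: [2, 6, 18]
|intersection| = 3

3


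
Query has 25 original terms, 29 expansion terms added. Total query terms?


Original terms: 25
Expansion terms: 29
Total = 25 + 29 = 54

54


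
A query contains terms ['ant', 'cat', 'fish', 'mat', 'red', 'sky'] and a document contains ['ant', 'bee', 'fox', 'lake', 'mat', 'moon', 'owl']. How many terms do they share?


Query terms: ['ant', 'cat', 'fish', 'mat', 'red', 'sky']
Document terms: ['ant', 'bee', 'fox', 'lake', 'mat', 'moon', 'owl']
Common terms: ['ant', 'mat']
Overlap count = 2

2


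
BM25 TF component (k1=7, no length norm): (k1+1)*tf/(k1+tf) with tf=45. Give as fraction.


BM25 TF component = (k1+1)*tf / (k1+tf)
k1 = 7, tf = 45
Numerator = (7+1)*45 = 360
Denominator = 7 + 45 = 52
= 360/52 = 90/13

90/13


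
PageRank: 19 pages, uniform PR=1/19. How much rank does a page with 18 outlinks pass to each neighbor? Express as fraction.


Initial PR = 1/19 = 1/19
Outlinks = 18
Contribution per link = PR / outlinks
= 1/19 / 18
= 1/342

1/342


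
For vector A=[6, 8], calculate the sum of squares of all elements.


|A|^2 = sum of squared components
A[0]^2 = 6^2 = 36
A[1]^2 = 8^2 = 64
Sum = 36 + 64 = 100

100


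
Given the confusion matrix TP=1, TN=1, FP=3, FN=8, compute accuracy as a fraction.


Accuracy = (TP + TN) / (TP + TN + FP + FN)
TP + TN = 1 + 1 = 2
Total = 1 + 1 + 3 + 8 = 13
Accuracy = 2 / 13 = 2/13

2/13


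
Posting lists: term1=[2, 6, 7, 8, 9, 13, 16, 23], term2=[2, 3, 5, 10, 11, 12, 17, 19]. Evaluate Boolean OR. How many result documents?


Boolean OR: find union of posting lists
term1 docs: [2, 6, 7, 8, 9, 13, 16, 23]
term2 docs: [2, 3, 5, 10, 11, 12, 17, 19]
Union: [2, 3, 5, 6, 7, 8, 9, 10, 11, 12, 13, 16, 17, 19, 23]
|union| = 15

15


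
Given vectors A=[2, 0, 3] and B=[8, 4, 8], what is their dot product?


Dot product = sum of element-wise products
A[0]*B[0] = 2*8 = 16
A[1]*B[1] = 0*4 = 0
A[2]*B[2] = 3*8 = 24
Sum = 16 + 0 + 24 = 40

40


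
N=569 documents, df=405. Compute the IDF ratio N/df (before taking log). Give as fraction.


IDF ratio = N / df
= 569 / 405
= 569/405

569/405


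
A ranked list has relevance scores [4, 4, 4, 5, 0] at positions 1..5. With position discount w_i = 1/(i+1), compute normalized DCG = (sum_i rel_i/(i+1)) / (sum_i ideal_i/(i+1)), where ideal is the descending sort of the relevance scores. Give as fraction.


Position discount weights w_i = 1/(i+1) for i=1..5:
Weights = [1/2, 1/3, 1/4, 1/5, 1/6]
Actual relevance: [4, 4, 4, 5, 0]
DCG = 4/2 + 4/3 + 4/4 + 5/5 + 0/6 = 16/3
Ideal relevance (sorted desc): [5, 4, 4, 4, 0]
Ideal DCG = 5/2 + 4/3 + 4/4 + 4/5 + 0/6 = 169/30
nDCG = DCG / ideal_DCG = 16/3 / 169/30 = 160/169

160/169


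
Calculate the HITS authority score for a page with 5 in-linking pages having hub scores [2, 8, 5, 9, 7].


Authority = sum of hub scores of in-linkers
In-link 1: hub score = 2
In-link 2: hub score = 8
In-link 3: hub score = 5
In-link 4: hub score = 9
In-link 5: hub score = 7
Authority = 2 + 8 + 5 + 9 + 7 = 31

31


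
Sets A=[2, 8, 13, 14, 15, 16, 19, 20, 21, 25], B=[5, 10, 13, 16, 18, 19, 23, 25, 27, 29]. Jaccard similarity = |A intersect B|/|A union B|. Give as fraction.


A intersect B = [13, 16, 19, 25]
|A intersect B| = 4
A union B = [2, 5, 8, 10, 13, 14, 15, 16, 18, 19, 20, 21, 23, 25, 27, 29]
|A union B| = 16
Jaccard = 4/16 = 1/4

1/4


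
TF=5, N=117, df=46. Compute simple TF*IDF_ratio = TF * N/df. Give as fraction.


TF * (N/df)
= 5 * (117/46)
= 5 * 117/46
= 585/46

585/46


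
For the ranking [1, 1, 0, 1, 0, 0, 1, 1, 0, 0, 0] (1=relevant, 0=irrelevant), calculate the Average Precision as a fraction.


Computing P@k for each relevant position:
Position 1: relevant, P@1 = 1/1 = 1
Position 2: relevant, P@2 = 2/2 = 1
Position 3: not relevant
Position 4: relevant, P@4 = 3/4 = 3/4
Position 5: not relevant
Position 6: not relevant
Position 7: relevant, P@7 = 4/7 = 4/7
Position 8: relevant, P@8 = 5/8 = 5/8
Position 9: not relevant
Position 10: not relevant
Position 11: not relevant
Sum of P@k = 1 + 1 + 3/4 + 4/7 + 5/8 = 221/56
AP = 221/56 / 5 = 221/280

221/280


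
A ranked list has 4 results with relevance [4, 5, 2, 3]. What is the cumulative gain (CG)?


Cumulative Gain = sum of relevance scores
Position 1: rel=4, running sum=4
Position 2: rel=5, running sum=9
Position 3: rel=2, running sum=11
Position 4: rel=3, running sum=14
CG = 14

14


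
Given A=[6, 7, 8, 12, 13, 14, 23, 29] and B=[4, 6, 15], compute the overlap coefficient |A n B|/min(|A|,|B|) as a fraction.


A intersect B = [6]
|A intersect B| = 1
min(|A|, |B|) = min(8, 3) = 3
Overlap = 1 / 3 = 1/3

1/3


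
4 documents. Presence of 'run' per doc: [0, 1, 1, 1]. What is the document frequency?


Checking each document for 'run':
Doc 1: absent
Doc 2: present
Doc 3: present
Doc 4: present
df = sum of presences = 0 + 1 + 1 + 1 = 3

3


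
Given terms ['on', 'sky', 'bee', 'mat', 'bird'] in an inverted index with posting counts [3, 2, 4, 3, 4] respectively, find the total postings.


Summing posting list sizes:
'on': 3 postings
'sky': 2 postings
'bee': 4 postings
'mat': 3 postings
'bird': 4 postings
Total = 3 + 2 + 4 + 3 + 4 = 16

16


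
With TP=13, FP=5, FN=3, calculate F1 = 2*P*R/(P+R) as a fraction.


F1 = 2 * P * R / (P + R)
P = TP/(TP+FP) = 13/18 = 13/18
R = TP/(TP+FN) = 13/16 = 13/16
2 * P * R = 2 * 13/18 * 13/16 = 169/144
P + R = 13/18 + 13/16 = 221/144
F1 = 169/144 / 221/144 = 13/17

13/17


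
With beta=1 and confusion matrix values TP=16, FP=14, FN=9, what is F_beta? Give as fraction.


P = TP/(TP+FP) = 16/30 = 8/15
R = TP/(TP+FN) = 16/25 = 16/25
beta^2 = 1^2 = 1
(1 + beta^2) = 2
Numerator = (1+beta^2)*P*R = 256/375
Denominator = beta^2*P + R = 8/15 + 16/25 = 88/75
F_beta = 32/55

32/55


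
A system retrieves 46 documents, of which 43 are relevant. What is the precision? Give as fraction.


Precision = relevant_retrieved / total_retrieved
= 43 / 46
= 43 / (43 + 3)
= 43/46

43/46


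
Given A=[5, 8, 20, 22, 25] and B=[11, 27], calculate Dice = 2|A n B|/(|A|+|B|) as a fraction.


A intersect B = []
|A intersect B| = 0
|A| = 5, |B| = 2
Dice = 2*0 / (5+2)
= 0 / 7 = 0

0


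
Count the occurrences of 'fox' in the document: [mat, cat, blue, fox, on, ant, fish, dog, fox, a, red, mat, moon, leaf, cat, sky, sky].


Document has 17 words
Scanning for 'fox':
Found at positions: [3, 8]
Count = 2

2


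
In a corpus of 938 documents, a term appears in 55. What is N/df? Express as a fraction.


IDF ratio = N / df
= 938 / 55
= 938/55

938/55


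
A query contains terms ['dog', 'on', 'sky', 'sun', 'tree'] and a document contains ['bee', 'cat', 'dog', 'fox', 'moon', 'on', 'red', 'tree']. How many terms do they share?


Query terms: ['dog', 'on', 'sky', 'sun', 'tree']
Document terms: ['bee', 'cat', 'dog', 'fox', 'moon', 'on', 'red', 'tree']
Common terms: ['dog', 'on', 'tree']
Overlap count = 3

3


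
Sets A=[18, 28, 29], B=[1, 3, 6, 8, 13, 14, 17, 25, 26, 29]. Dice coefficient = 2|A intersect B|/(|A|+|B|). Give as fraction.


A intersect B = [29]
|A intersect B| = 1
|A| = 3, |B| = 10
Dice = 2*1 / (3+10)
= 2 / 13 = 2/13

2/13


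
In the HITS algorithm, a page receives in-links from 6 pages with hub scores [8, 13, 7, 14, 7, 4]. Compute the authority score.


Authority = sum of hub scores of in-linkers
In-link 1: hub score = 8
In-link 2: hub score = 13
In-link 3: hub score = 7
In-link 4: hub score = 14
In-link 5: hub score = 7
In-link 6: hub score = 4
Authority = 8 + 13 + 7 + 14 + 7 + 4 = 53

53


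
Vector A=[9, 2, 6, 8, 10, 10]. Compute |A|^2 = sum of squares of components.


|A|^2 = sum of squared components
A[0]^2 = 9^2 = 81
A[1]^2 = 2^2 = 4
A[2]^2 = 6^2 = 36
A[3]^2 = 8^2 = 64
A[4]^2 = 10^2 = 100
A[5]^2 = 10^2 = 100
Sum = 81 + 4 + 36 + 64 + 100 + 100 = 385

385


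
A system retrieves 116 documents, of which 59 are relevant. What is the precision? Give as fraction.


Precision = relevant_retrieved / total_retrieved
= 59 / 116
= 59 / (59 + 57)
= 59/116

59/116


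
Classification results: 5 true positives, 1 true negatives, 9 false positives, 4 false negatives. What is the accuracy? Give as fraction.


Accuracy = (TP + TN) / (TP + TN + FP + FN)
TP + TN = 5 + 1 = 6
Total = 5 + 1 + 9 + 4 = 19
Accuracy = 6 / 19 = 6/19

6/19


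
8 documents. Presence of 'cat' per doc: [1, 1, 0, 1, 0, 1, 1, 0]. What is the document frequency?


Checking each document for 'cat':
Doc 1: present
Doc 2: present
Doc 3: absent
Doc 4: present
Doc 5: absent
Doc 6: present
Doc 7: present
Doc 8: absent
df = sum of presences = 1 + 1 + 0 + 1 + 0 + 1 + 1 + 0 = 5

5


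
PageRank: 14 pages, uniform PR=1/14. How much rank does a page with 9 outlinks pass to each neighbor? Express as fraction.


Initial PR = 1/14 = 1/14
Outlinks = 9
Contribution per link = PR / outlinks
= 1/14 / 9
= 1/126

1/126


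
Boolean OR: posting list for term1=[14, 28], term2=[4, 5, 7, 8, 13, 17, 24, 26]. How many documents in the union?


Boolean OR: find union of posting lists
term1 docs: [14, 28]
term2 docs: [4, 5, 7, 8, 13, 17, 24, 26]
Union: [4, 5, 7, 8, 13, 14, 17, 24, 26, 28]
|union| = 10

10


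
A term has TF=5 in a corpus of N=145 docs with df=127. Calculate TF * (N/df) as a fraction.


TF * (N/df)
= 5 * (145/127)
= 5 * 145/127
= 725/127

725/127


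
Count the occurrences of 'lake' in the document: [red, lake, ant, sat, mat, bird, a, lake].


Document has 8 words
Scanning for 'lake':
Found at positions: [1, 7]
Count = 2

2


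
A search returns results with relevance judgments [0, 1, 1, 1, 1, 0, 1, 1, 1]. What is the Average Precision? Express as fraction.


Computing P@k for each relevant position:
Position 1: not relevant
Position 2: relevant, P@2 = 1/2 = 1/2
Position 3: relevant, P@3 = 2/3 = 2/3
Position 4: relevant, P@4 = 3/4 = 3/4
Position 5: relevant, P@5 = 4/5 = 4/5
Position 6: not relevant
Position 7: relevant, P@7 = 5/7 = 5/7
Position 8: relevant, P@8 = 6/8 = 3/4
Position 9: relevant, P@9 = 7/9 = 7/9
Sum of P@k = 1/2 + 2/3 + 3/4 + 4/5 + 5/7 + 3/4 + 7/9 = 1562/315
AP = 1562/315 / 7 = 1562/2205

1562/2205


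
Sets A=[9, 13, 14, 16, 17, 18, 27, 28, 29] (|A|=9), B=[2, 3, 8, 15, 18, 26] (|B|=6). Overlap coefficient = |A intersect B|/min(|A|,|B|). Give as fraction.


A intersect B = [18]
|A intersect B| = 1
min(|A|, |B|) = min(9, 6) = 6
Overlap = 1 / 6 = 1/6

1/6


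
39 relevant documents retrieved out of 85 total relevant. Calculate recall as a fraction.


Recall = retrieved_relevant / total_relevant
= 39 / 85
= 39 / (39 + 46)
= 39/85

39/85


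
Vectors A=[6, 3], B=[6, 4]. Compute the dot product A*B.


Dot product = sum of element-wise products
A[0]*B[0] = 6*6 = 36
A[1]*B[1] = 3*4 = 12
Sum = 36 + 12 = 48

48


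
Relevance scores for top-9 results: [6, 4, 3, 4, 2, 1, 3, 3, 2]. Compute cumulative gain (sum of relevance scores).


Cumulative Gain = sum of relevance scores
Position 1: rel=6, running sum=6
Position 2: rel=4, running sum=10
Position 3: rel=3, running sum=13
Position 4: rel=4, running sum=17
Position 5: rel=2, running sum=19
Position 6: rel=1, running sum=20
Position 7: rel=3, running sum=23
Position 8: rel=3, running sum=26
Position 9: rel=2, running sum=28
CG = 28

28
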